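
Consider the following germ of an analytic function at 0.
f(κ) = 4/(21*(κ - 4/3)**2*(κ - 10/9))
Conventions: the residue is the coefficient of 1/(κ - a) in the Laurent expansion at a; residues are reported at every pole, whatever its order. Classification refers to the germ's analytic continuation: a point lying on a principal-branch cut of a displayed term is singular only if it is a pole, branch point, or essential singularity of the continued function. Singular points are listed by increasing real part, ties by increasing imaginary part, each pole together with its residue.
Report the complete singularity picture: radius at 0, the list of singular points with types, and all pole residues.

Denominator factor (κ - 10/9): pole of order 1 at 10/9, modulus 10/9.
Denominator factor (κ - 4/3)^2: pole of order 2 at 4/3, modulus 4/3.
The radius of convergence is the smallest modulus among the singular points: 10/9.
At the order-1 pole 10/9 set g(κ) = (κ - (10/9))*f(κ) = 4/(21*(κ - 4/3)**2).
Simple pole: residue = g(a) at a = 10/9, which is 27/7.
At the order-2 pole 4/3 set g(κ) = (κ - (4/3))^2*f(κ) = 4/(21*(κ - 10/9)).
Order-2 pole: residue = g'(a); g'(4/3) = -27/7, so the residue is -27/7.
List the singular points by increasing real part (a conjugate pair: the negative imaginary part first).

Radius of convergence at 0: 10/9.
At 10/9: a pole of order 1; residue 27/7.
At 4/3: a pole of order 2; residue -27/7.


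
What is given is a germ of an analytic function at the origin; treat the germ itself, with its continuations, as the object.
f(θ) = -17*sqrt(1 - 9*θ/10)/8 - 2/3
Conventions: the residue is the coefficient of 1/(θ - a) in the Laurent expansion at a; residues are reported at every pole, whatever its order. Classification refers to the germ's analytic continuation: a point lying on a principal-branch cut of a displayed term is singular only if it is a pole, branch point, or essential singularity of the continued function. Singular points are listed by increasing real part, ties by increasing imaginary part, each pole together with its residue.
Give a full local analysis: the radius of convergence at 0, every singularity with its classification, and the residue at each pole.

Radius of convergence at 0: 10/9.
At 10/9: an algebraic (square-root) branch point.

Branch term (-17/8)*sqrt(1 - θ/(10/9)): its argument vanishes at θ = 10/9, a square-root branch point, modulus 10/9.
The radius of convergence is the smallest modulus among the singular points: 10/9.


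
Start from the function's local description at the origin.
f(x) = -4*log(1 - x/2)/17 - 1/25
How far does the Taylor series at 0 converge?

The radius of convergence is 2.

Branch term (-4/17)*log(1 - x/(2)): its argument vanishes at x = 2, a logarithmic branch point, modulus 2.
The radius of convergence is the smallest modulus among the singular points: 2.


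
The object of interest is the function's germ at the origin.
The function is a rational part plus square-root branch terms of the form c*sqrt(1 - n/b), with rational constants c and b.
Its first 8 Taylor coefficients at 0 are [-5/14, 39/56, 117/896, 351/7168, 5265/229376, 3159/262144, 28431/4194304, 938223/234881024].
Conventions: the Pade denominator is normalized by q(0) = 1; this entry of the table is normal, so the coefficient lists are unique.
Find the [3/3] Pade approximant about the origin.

The Pade approximant has numerator coefficients [-5/14, 33/32, -153/256, 621/8192]; denominator coefficients [1, -15/16, 27/128, -27/4096].

Taylor coefficients needed (read off): a_0 = -5/14, a_1 = 39/56, a_2 = 117/896, a_3 = 351/7168, a_4 = 5265/229376, a_5 = 3159/262144, a_6 = 28431/4194304.
Write the denominator as Q(n) = 1 + q1*n + q2*n^2 + q3*n^3. Requiring Q*f - P = O(n^7) with deg P <= 3 kills the coefficients of n^4..n^6 in Q*f:
  n^4: a_4 + q1*a_3 + q2*a_2 + q3*a_1 = 0, i.e. 5265/229376 + (351/7168)*q1 + (117/896)*q2 + (39/56)*q3 = 0.
  n^5: a_5 + q1*a_4 + q2*a_3 + q3*a_2 = 0, i.e. 3159/262144 + (5265/229376)*q1 + (351/7168)*q2 + (117/896)*q3 = 0.
  n^6: a_6 + q1*a_5 + q2*a_4 + q3*a_3 = 0, i.e. 28431/4194304 + (3159/262144)*q1 + (5265/229376)*q2 + (351/7168)*q3 = 0.
Solving this linear system: q1 = -15/16, q2 = 27/128, q3 = -27/4096.
The numerator is Q*f truncated at degree 3: P0 = a_0 = -5/14; P1 = a_1 + q1*a_0 = 33/32; P2 = a_2 + q1*a_1 + q2*a_0 = -153/256; P3 = a_3 + q1*a_2 + q2*a_1 + q3*a_0 = 621/8192.


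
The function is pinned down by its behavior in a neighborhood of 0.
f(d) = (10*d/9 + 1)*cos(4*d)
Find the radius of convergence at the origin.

The radius of convergence is infinite.

The factor cos(4*d) is entire and contributes no finite singular point.
The polynomial part has no poles.
No finite singular points: the Taylor series at 0 converges everywhere.


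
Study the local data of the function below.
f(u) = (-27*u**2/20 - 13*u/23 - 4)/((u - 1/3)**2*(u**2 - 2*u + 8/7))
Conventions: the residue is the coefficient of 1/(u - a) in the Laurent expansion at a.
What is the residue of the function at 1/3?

At the order-2 pole 1/3 set g(u) = (u - (1/3))^2*f(u) = (-27*u**2/20 - 13*u/23 - 4)/(u**2 - 2*u + 8/7).
Order-2 pole: residue = g'(a); g'(1/3) = -6066081/314870, so the residue is -6066081/314870.

The residue is -6066081/314870.


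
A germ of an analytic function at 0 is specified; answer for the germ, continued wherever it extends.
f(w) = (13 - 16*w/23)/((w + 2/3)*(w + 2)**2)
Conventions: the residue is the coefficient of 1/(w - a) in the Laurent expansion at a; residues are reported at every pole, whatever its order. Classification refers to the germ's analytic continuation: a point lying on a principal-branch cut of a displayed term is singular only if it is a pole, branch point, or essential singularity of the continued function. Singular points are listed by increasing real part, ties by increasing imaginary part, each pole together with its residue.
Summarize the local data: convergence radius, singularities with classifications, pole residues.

Denominator factor (w + 2)^2: pole of order 2 at -2, modulus 2.
Denominator factor (w + 2/3): pole of order 1 at -2/3, modulus 2/3.
The radius of convergence is the smallest modulus among the singular points: 2/3.
At the order-2 pole -2 set g(w) = (w - (-2))^2*f(w) = (13 - 16*w/23)/(w + 2/3).
Order-2 pole: residue = g'(a); g'(-2) = -2787/368, so the residue is -2787/368.
At the order-1 pole -2/3 set g(w) = (w - (-2/3))*f(w) = (13 - 16*w/23)/(w + 2)**2.
Simple pole: residue = g(a) at a = -2/3, which is 2787/368.
List the singular points by increasing real part (a conjugate pair: the negative imaginary part first).

Radius of convergence at 0: 2/3.
At -2: a pole of order 2; residue -2787/368.
At -2/3: a pole of order 1; residue 2787/368.


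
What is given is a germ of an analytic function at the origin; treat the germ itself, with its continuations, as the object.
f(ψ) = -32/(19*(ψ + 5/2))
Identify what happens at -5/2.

The denominator factor ψ + 5/2 vanishes at -5/2 and appears to the power 1; the numerator there equals -32/19, nonzero, and no other factor vanishes.
Hence a pole whose order is the multiplicity, 1.

The point is a pole of order 1.


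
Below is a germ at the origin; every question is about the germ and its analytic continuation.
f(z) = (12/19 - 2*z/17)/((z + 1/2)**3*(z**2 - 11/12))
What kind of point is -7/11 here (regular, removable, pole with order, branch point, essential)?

The point is a regular point.

Denominator factors: z**2 - 11/12 = -743/1452 at z = -7/11; z + 1/2 = -3/22 at z = -7/11 — none vanishes.
So the germ continues analytically to -7/11.


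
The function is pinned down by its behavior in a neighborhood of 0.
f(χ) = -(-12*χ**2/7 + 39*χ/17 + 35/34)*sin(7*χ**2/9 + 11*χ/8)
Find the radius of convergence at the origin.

The factor -sin(7*χ**2/9 + 11*χ/8) is entire and contributes no finite singular point.
The polynomial part has no poles.
No finite singular points: the Taylor series at 0 converges everywhere.

The radius of convergence is infinite.


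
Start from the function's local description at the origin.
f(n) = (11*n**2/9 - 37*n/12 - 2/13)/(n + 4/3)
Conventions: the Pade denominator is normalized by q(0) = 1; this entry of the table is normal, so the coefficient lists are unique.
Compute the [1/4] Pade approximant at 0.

Taylor coefficients needed (expand at 0): a_0 = -3/26, a_1 = -463/208, a_2 = 6455/2496, a_3 = -6455/3328, a_4 = 19365/13312, a_5 = -58095/53248.
Write the denominator as Q(n) = 1 + q1*n + q2*n^2 + q3*n^3 + q4*n^4. Requiring Q*f - P = O(n^6) with deg P <= 1 kills the coefficients of n^2..n^5 in Q*f:
  n^2: a_2 + q1*a_1 + q2*a_0 = 0, i.e. 6455/2496 + (-463/208)*q1 + (-3/26)*q2 = 0.
  n^3: a_3 + q1*a_2 + q2*a_1 + q3*a_0 = 0, i.e. -6455/3328 + (6455/2496)*q1 + (-463/208)*q2 + (-3/26)*q3 = 0.
  n^4: a_4 + q1*a_3 + q2*a_2 + q3*a_1 + q4*a_0 = 0, i.e. 19365/13312 + (-6455/3328)*q1 + (6455/2496)*q2 + (-463/208)*q3 + (-3/26)*q4 = 0.
  n^5: a_5 + q1*a_4 + q2*a_3 + q3*a_2 + q4*a_1 = 0, i.e. -58095/53248 + (19365/13312)*q1 + (-6455/3328)*q2 + (6455/2496)*q3 + (-463/208)*q4 = 0.
Solving this linear system: q1 = 1472895445/1293316316, q2 = 1288669745/2909961711, q3 = 1502749820/8729885133, q4 = 1787053840/26189655399.
The numerator is Q*f truncated at degree 1: P0 = a_0 = -3/26; P1 = a_1 + q1*a_0 = -158538736247/67252448432.

The Pade approximant has numerator coefficients [-3/26, -158538736247/67252448432]; denominator coefficients [1, 1472895445/1293316316, 1288669745/2909961711, 1502749820/8729885133, 1787053840/26189655399].


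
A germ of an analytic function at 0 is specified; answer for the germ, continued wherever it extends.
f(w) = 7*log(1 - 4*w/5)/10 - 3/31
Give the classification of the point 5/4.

The term (7/10)*log(1 - w/(5/4)) has argument 1 - 5/4/(5/4) = 0 at 5/4: a logarithmic (infinitely-sheeted) branch point; the remaining terms are analytic or single-valued there.

The point is a logarithmic branch point.


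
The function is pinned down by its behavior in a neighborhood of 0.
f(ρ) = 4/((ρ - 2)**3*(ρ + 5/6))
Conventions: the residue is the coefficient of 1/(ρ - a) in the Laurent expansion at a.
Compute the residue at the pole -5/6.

At the order-1 pole -5/6 set g(ρ) = (ρ - (-5/6))*f(ρ) = 4/(ρ - 2)**3.
Simple pole: residue = g(a) at a = -5/6, which is -864/4913.

The residue is -864/4913.


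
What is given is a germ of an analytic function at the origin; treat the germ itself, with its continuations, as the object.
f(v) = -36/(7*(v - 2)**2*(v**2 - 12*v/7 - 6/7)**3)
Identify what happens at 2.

The denominator factor v - 2 vanishes at 2 and appears to the power 2; the numerator there equals -36/7, nonzero, and no other factor vanishes.
Hence a pole whose order is the multiplicity, 2.

The point is a pole of order 2.


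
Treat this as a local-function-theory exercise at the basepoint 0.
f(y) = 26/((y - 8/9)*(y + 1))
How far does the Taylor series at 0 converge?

The radius of convergence is 8/9.

Denominator factor (y - 8/9): pole of order 1 at 8/9, modulus 8/9.
Denominator factor (y + 1): pole of order 1 at -1, modulus 1.
The radius of convergence is the smallest modulus among the singular points: 8/9.


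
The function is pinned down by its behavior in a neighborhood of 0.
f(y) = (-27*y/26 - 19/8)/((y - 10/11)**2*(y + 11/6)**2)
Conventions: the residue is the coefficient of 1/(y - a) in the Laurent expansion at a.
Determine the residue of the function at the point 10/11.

The residue is 14165712/77086633.

At the order-2 pole 10/11 set g(y) = (y - (10/11))^2*f(y) = (-27*y/26 - 19/8)/(y + 11/6)**2.
Order-2 pole: residue = g'(a); g'(10/11) = 14165712/77086633, so the residue is 14165712/77086633.


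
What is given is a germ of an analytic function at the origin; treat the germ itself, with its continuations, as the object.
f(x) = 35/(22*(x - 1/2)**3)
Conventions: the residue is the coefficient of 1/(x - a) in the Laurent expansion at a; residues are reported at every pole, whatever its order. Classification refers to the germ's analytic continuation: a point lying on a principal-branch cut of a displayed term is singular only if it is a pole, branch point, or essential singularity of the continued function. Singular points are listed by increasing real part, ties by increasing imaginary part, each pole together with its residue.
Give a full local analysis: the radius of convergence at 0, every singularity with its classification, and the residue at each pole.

Denominator factor (x - 1/2)^3: pole of order 3 at 1/2, modulus 1/2.
The radius of convergence is the smallest modulus among the singular points: 1/2.
At the order-3 pole 1/2 set g(x) = (x - (1/2))^3*f(x) = 35/22.
Order-3 pole: residue = g''(a)/2; g''(1/2) = 0, so the residue is 0.

Radius of convergence at 0: 1/2.
At 1/2: a pole of order 3; residue 0.


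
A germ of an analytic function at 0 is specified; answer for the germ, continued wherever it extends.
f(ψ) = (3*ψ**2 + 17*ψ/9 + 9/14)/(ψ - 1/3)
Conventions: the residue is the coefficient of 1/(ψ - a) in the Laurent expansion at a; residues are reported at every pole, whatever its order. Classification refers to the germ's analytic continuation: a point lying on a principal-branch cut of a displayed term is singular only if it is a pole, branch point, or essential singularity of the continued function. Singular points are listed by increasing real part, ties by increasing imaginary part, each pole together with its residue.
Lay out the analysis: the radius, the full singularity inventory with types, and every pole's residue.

Denominator factor (ψ - 1/3): pole of order 1 at 1/3, modulus 1/3.
The radius of convergence is the smallest modulus among the singular points: 1/3.
At the order-1 pole 1/3 set g(ψ) = (ψ - (1/3))*f(ψ) = 3*ψ**2 + 17*ψ/9 + 9/14.
Simple pole: residue = g(a) at a = 1/3, which is 607/378.

Radius of convergence at 0: 1/3.
At 1/3: a pole of order 1; residue 607/378.


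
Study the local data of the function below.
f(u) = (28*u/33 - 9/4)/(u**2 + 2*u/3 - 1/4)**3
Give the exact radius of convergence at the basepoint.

The radius of convergence is -1/3 + (1/6)*sqrt(13).

Denominator factor (u**2 + 2*u/3 - 1/4)^3: discriminant 13/9, real irrational roots -1/3 + (1/6)*sqrt(13) and -1/3 - (1/6)*sqrt(13); poles of order 3, moduli -1/3 + (1/6)*sqrt(13) and 1/3 + (1/6)*sqrt(13).
The radius of convergence is the smallest modulus among the singular points: -1/3 + (1/6)*sqrt(13).


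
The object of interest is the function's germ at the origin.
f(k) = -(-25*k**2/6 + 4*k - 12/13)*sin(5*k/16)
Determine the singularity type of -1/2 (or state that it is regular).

There is no denominator, hence no pole anywhere.
The factor -sin(5*k/16) is entire.
So the germ continues analytically to -1/2.

The point is a regular point.


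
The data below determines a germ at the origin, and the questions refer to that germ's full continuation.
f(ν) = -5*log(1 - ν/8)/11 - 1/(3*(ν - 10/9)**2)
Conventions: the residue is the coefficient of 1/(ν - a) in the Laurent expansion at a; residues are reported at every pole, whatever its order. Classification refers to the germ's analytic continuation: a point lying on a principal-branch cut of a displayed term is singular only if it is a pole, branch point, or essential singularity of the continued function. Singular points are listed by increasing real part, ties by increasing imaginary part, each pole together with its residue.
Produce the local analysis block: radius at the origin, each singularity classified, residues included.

Denominator factor (ν - 10/9)^2: pole of order 2 at 10/9, modulus 10/9.
Branch term (-5/11)*log(1 - ν/(8)): its argument vanishes at ν = 8, a logarithmic branch point, modulus 8.
The radius of convergence is the smallest modulus among the singular points: 10/9.
The branch term is analytic at 10/9 and contributes nothing to the residue; only the rational part matters.
At the order-2 pole 10/9 set g(ν) = (ν - (10/9))^2*(rational part) = -1/3.
Order-2 pole: residue = g'(a); g'(10/9) = 0, so the residue is 0.
List the singular points by increasing real part (a conjugate pair: the negative imaginary part first).

Radius of convergence at 0: 10/9.
At 10/9: a pole of order 2; residue 0.
At 8: a logarithmic branch point.


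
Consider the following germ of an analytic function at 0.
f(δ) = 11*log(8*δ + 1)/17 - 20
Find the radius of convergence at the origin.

The radius of convergence is 1/8.

Branch term (11/17)*log(1 - δ/(-1/8)): its argument vanishes at δ = -1/8, a logarithmic branch point, modulus 1/8.
The radius of convergence is the smallest modulus among the singular points: 1/8.


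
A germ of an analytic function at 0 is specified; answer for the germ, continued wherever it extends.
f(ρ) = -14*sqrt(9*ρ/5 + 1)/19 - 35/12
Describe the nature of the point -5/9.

The point is an algebraic (square-root) branch point.

The term (-14/19)*sqrt(1 - ρ/(-5/9)) has argument 1 - -5/9/(-5/9) = 0 at -5/9: a square-root (algebraic, two-sheeted) branch point; the remaining terms are analytic or single-valued there.


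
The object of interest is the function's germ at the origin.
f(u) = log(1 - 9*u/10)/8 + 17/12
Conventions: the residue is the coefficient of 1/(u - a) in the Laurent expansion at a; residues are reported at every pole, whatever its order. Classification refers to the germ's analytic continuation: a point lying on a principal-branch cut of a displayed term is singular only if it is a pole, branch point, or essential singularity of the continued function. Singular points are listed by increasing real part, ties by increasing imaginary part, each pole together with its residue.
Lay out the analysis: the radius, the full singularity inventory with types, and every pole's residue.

Radius of convergence at 0: 10/9.
At 10/9: a logarithmic branch point.

Branch term (1/8)*log(1 - u/(10/9)): its argument vanishes at u = 10/9, a logarithmic branch point, modulus 10/9.
The radius of convergence is the smallest modulus among the singular points: 10/9.


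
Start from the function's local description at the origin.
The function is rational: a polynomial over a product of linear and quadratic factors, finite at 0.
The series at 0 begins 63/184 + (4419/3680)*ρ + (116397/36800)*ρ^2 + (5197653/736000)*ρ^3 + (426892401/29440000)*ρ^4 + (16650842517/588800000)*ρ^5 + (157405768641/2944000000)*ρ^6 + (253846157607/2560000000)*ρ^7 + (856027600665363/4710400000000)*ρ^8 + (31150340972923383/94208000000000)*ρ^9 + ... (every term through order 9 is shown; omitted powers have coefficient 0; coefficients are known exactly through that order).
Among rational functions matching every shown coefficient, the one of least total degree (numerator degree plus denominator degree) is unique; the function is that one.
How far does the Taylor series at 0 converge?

No rational of total degree below 8 reproduces all 10 coefficients; solving the [1/7] Pade equations on them gives f(ρ) = (ρ + 35/23)/((ρ - 5/9)*(ρ**2 + 7*ρ/10 - 2)**3), whose expansion matches every shown term.
Denominator factor (ρ**2 + 7*ρ/10 - 2)^3: discriminant 849/100, real irrational roots -7/20 + (1/20)*sqrt(849) and -7/20 - (1/20)*sqrt(849); poles of order 3, moduli -7/20 + (1/20)*sqrt(849) and 7/20 + (1/20)*sqrt(849).
Denominator factor (ρ - 5/9): pole of order 1 at 5/9, modulus 5/9.
The radius of convergence is the smallest modulus among the singular points: 5/9.

The radius of convergence is 5/9.


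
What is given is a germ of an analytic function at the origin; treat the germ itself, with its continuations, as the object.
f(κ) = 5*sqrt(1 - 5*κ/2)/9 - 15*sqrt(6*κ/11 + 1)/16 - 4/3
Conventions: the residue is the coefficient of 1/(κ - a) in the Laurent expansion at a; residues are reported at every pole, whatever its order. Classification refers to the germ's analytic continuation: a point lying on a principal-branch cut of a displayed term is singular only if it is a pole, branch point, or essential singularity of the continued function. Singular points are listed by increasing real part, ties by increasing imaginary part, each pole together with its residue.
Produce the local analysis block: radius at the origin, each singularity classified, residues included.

Branch term (-15/16)*sqrt(1 - κ/(-11/6)): its argument vanishes at κ = -11/6, a square-root branch point, modulus 11/6.
Branch term (5/9)*sqrt(1 - κ/(2/5)): its argument vanishes at κ = 2/5, a square-root branch point, modulus 2/5.
The radius of convergence is the smallest modulus among the singular points: 2/5.
List the singular points by increasing real part (a conjugate pair: the negative imaginary part first).

Radius of convergence at 0: 2/5.
At -11/6: an algebraic (square-root) branch point.
At 2/5: an algebraic (square-root) branch point.


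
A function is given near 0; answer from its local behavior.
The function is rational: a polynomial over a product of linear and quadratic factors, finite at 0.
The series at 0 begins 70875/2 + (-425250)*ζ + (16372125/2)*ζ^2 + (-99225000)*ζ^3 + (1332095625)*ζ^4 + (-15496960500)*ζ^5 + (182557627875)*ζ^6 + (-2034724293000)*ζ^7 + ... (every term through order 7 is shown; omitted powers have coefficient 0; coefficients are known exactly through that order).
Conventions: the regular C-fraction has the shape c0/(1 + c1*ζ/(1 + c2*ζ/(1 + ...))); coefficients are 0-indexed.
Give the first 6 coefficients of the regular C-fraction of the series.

Taylor coefficients (read off): a_0 = 70875/2, a_1 = -425250, a_2 = 16372125/2, a_3 = -99225000, a_4 = 1332095625, a_5 = -15496960500.
c0 = a_0 = 70875/2. Peel one level at a time: if S = 1 + c*ζ/S' with S'(0) = 1, then c is the ζ-coefficient of S and S' = c*ζ/(S - 1).
S_1 = c0/f = 1 + (12)*ζ + (-87)*ζ^2 + ...; c1 = 12.
S_2 = c1*ζ/(S_1 - 1) = 1 + (29/4)*ζ + (6587/48)*ζ^2 + ...; c2 = 29/4.
S_3 = c2*ζ/(S_2 - 1) = 1 + (-6587/348)*ζ + (1372861/7569)*ζ^2 + ...; c3 = -6587/348.
S_4 = c3*ζ/(S_3 - 1) = 1 + (784492/81867)*ζ + (-87898976/2656443)*ζ^2 + ...; c4 = 784492/81867.
S_5 = c4*ζ/(S_4 - 1) = 1 + (637267576/184551743)*ζ + ...; c5 = 637267576/184551743.

The regular C-fraction coefficients are [70875/2, 12, 29/4, -6587/348, 784492/81867, 637267576/184551743].


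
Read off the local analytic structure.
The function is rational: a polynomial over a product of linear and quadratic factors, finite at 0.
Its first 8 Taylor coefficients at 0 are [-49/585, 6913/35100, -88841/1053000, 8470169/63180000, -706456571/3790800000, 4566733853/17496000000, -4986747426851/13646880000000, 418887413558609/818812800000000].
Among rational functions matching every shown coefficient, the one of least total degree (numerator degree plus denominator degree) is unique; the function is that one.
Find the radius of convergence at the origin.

The radius of convergence is 5/7.

No rational of total degree below 4 reproduces all 8 coefficients; solving the [2/2] Pade equations on them gives f(ν) = (-19*ν**2/12 - 26*ν/35 + 28/39)/((ν - 12)*(ν + 5/7)), whose expansion matches every shown term.
Denominator factor (ν - 12): pole of order 1 at 12, modulus 12.
Denominator factor (ν + 5/7): pole of order 1 at -5/7, modulus 5/7.
The radius of convergence is the smallest modulus among the singular points: 5/7.


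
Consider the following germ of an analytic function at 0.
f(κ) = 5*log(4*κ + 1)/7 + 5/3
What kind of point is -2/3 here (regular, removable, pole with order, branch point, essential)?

The point is a regular point.

There is no denominator, hence no pole anywhere.
Branch term log(1 - κ/(-1/4)): argument at -2/3 is -5/3, nonzero, so -2/3 is not its branch point (a point on a principal cut is still regular for the continued germ).
So the germ continues analytically to -2/3.


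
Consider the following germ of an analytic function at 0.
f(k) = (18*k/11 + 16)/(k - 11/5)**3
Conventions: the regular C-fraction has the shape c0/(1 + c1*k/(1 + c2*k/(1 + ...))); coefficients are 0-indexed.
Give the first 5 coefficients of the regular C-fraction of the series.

Taylor coefficients (expand at 0): a_0 = -2000/1331, a_1 = -32250/14641, a_2 = -333750/161051, a_3 = -2837500/1771561, a_4 = -21562500/19487171.
c0 = a_0 = -2000/1331. Peel one level at a time: if S = 1 + c*k/S' with S'(0) = 1, then c is the k-coefficient of S and S' = c*k/(S - 1).
S_1 = c0/f = 1 + (-129/88)*k + (5961/7744)*k^2 + ...; c1 = -129/88.
S_2 = c1*k/(S_1 - 1) = 1 + (1987/3784)*k + (106025/671187)*k^2 + ...; c2 = 1987/3784.
S_3 = c2*k/(S_2 - 1) = 1 + (-848200/2819553)*k + (117649000/4299556041)*k^2 + ...; c3 = -848200/2819553.
S_4 = c3*k/(S_3 - 1) = 1 + (25294535/278086611)*k + ...; c4 = 25294535/278086611.

The regular C-fraction coefficients are [-2000/1331, -129/88, 1987/3784, -848200/2819553, 25294535/278086611].


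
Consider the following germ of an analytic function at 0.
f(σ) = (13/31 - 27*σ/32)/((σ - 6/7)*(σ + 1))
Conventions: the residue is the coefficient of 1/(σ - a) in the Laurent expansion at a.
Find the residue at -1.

At the order-1 pole -1 set g(σ) = (σ - (-1))*f(σ) = (13/31 - 27*σ/32)/(σ - 6/7).
Simple pole: residue = g(a) at a = -1, which is -8771/12896.

The residue is -8771/12896.


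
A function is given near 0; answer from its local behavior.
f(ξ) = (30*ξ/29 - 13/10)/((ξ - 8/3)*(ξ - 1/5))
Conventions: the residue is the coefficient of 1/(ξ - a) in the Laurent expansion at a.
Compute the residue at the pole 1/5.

The residue is 951/2146.

At the order-1 pole 1/5 set g(ξ) = (ξ - (1/5))*f(ξ) = (30*ξ/29 - 13/10)/(ξ - 8/3).
Simple pole: residue = g(a) at a = 1/5, which is 951/2146.


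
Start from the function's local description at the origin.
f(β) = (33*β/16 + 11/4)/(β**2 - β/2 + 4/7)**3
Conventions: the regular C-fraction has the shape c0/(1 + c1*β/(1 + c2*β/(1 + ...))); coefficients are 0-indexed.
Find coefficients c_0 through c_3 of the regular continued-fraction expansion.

Taylor coefficients (expand at 0): a_0 = 3773/256, a_1 = 101871/2048, a_2 = 79233/4096, a_3 = -11752895/65536.
c0 = a_0 = 3773/256. Peel one level at a time: if S = 1 + c*β/S' with S'(0) = 1, then c is the β-coefficient of S and S' = c*β/(S - 1).
S_1 = c0/f = 1 + (-27/8)*β + (645/64)*β^2 + ...; c1 = -27/8.
S_2 = c1*β/(S_1 - 1) = 1 + (215/72)*β + (9737/2592)*β^2 + ...; c2 = 215/72.
S_3 = c2*β/(S_2 - 1) = 1 + (-9737/7740)*β + ...; c3 = -9737/7740.

The regular C-fraction coefficients are [3773/256, -27/8, 215/72, -9737/7740].


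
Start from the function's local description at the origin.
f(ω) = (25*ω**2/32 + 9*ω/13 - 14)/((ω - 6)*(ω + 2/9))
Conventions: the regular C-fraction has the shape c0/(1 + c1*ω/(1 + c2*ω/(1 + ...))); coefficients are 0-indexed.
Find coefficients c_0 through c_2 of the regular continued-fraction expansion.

Taylor coefficients (expand at 0): a_0 = 21/2, a_1 = -2393/52, a_2 = 79375/384.
c0 = a_0 = 21/2. Peel one level at a time: if S = 1 + c*ω/S' with S'(0) = 1, then c is the ω-coefficient of S and S' = c*ω/(S - 1).
S_1 = c0/f = 1 + (2393/546)*ω + (-253049/529984)*ω^2 + ...; c1 = 2393/546.
S_2 = c1*ω/(S_1 - 1) = 1 + (759147/6968416)*ω + ...; c2 = 759147/6968416.

The regular C-fraction coefficients are [21/2, 2393/546, 759147/6968416].


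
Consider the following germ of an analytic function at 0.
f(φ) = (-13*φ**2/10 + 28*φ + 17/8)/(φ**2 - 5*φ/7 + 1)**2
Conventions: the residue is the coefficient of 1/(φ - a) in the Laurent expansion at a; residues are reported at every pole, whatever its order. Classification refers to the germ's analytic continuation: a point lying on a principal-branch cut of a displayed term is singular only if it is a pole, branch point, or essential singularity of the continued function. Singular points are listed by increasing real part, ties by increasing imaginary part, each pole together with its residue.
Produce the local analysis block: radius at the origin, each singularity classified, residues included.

Radius of convergence at 0: 1.
At (5/14) - ((3/14)*sqrt(19))*i: a pole of order 2; residue ((148519/194940)*sqrt(19))*i.
At (5/14) + ((3/14)*sqrt(19))*i: a pole of order 2; residue -((148519/194940)*sqrt(19))*i.

Denominator factor (φ**2 - 5*φ/7 + 1)^2: discriminant -171/49, complex-conjugate roots (5/14) + ((3/14)*sqrt(19))*i and (5/14) - ((3/14)*sqrt(19))*i; poles of order 2, moduli 1 and 1.
The radius of convergence is the smallest modulus among the singular points: 1.
The factor φ**2 - 5*φ/7 + 1 splits as (φ - a)(φ - a') with a = (5/14) - ((3/14)*sqrt(19))*i, a' = (5/14) + ((3/14)*sqrt(19))*i. At the order-2 pole a set g(φ) = (φ - a)^2*f(φ) = [-13*φ**2/10 + 28*φ + 17/8] / (φ - a')^2.
Order-2 pole: residue = g'(a); g'((5/14) - ((3/14)*sqrt(19))*i) = ((148519/194940)*sqrt(19))*i, so the residue is ((148519/194940)*sqrt(19))*i.
The factor φ**2 - 5*φ/7 + 1 splits as (φ - a)(φ - a') with a = (5/14) + ((3/14)*sqrt(19))*i, a' = (5/14) - ((3/14)*sqrt(19))*i. At the order-2 pole a set g(φ) = (φ - a)^2*f(φ) = [-13*φ**2/10 + 28*φ + 17/8] / (φ - a')^2.
Order-2 pole: residue = g'(a); g'((5/14) + ((3/14)*sqrt(19))*i) = -((148519/194940)*sqrt(19))*i, so the residue is -((148519/194940)*sqrt(19))*i.
List the singular points by increasing real part (a conjugate pair: the negative imaginary part first).


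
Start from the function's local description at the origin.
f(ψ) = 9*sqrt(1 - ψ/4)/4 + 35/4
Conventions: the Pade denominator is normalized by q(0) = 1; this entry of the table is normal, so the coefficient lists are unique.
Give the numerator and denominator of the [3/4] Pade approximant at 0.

Taylor coefficients needed (expand at 0): a_0 = 11, a_1 = -9/32, a_2 = -9/512, a_3 = -9/4096, a_4 = -45/131072, a_5 = -63/1048576, a_6 = -189/16777216, a_7 = -297/134217728.
Write the denominator as Q(ψ) = 1 + q1*ψ + q2*ψ^2 + q3*ψ^3 + q4*ψ^4. Requiring Q*f - P = O(ψ^8) with deg P <= 3 kills the coefficients of ψ^4..ψ^7 in Q*f:
  ψ^4: a_4 + q1*a_3 + q2*a_2 + q3*a_1 + q4*a_0 = 0, i.e. -45/131072 + (-9/4096)*q1 + (-9/512)*q2 + (-9/32)*q3 + (11)*q4 = 0.
  ψ^5: a_5 + q1*a_4 + q2*a_3 + q3*a_2 + q4*a_1 = 0, i.e. -63/1048576 + (-45/131072)*q1 + (-9/4096)*q2 + (-9/512)*q3 + (-9/32)*q4 = 0.
  ψ^6: a_6 + q1*a_5 + q2*a_4 + q3*a_3 + q4*a_2 = 0, i.e. -189/16777216 + (-63/1048576)*q1 + (-45/131072)*q2 + (-9/4096)*q3 + (-9/512)*q4 = 0.
  ψ^7: a_7 + q1*a_6 + q2*a_5 + q3*a_4 + q4*a_3 = 0, i.e. -297/134217728 + (-189/16777216)*q1 + (-63/1048576)*q2 + (-45/131072)*q3 + (-9/4096)*q4 = 0.
Solving this linear system: q1 = -285/784, q2 = 445/12544, q3 = -71/100352, q4 = -9/3211264.
The numerator is Q*f truncated at degree 3: P0 = a_0 = 11; P1 = a_1 + q1*a_0 = -6711/1568; P2 = a_2 + q1*a_1 + q2*a_0 = 851/1792; P3 = a_3 + q1*a_2 + q2*a_1 + q3*a_0 = -389/28672.

The Pade approximant has numerator coefficients [11, -6711/1568, 851/1792, -389/28672]; denominator coefficients [1, -285/784, 445/12544, -71/100352, -9/3211264].


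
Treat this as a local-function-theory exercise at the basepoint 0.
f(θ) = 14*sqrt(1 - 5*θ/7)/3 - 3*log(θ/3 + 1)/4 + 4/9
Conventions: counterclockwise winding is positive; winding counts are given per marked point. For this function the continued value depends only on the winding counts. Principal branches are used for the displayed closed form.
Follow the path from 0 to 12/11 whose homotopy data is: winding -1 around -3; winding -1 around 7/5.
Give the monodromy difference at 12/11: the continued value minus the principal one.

The rational part is single-valued and drops out of the difference; each branch term changes only by its own monodromy.
(14/3)*sqrt(1 - θ/(7/5)): winding -1 is odd, the square root flips sign, contributing -2*(14/3)*sqrt(1 - (12/11)/(7/5)) = -2*(14/3)*sqrt(17/77) = -(4/33)*sqrt(1309).
(-3/4)*log(1 - θ/(-3)): each positive loop around -3 adds 2*pi*i to the log, so winding -1 contributes (-3/4)*(-1)*2*pi*i = (3/2)*pi*i.
Summing the contributions at θ = 12/11 gives (-(4/33)*sqrt(1309)) + ((3/2)*pi)*i.

Continued minus principal equals (-(4/33)*sqrt(1309)) + ((3/2)*pi)*i.


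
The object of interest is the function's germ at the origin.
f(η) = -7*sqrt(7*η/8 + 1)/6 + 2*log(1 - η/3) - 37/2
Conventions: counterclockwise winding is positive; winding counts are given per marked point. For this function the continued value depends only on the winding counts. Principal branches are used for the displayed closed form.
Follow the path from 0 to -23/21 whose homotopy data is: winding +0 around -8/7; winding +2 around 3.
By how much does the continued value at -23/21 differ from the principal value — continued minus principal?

Continued minus principal equals (8)*pi*i.

The rational part is single-valued and drops out of the difference; each branch term changes only by its own monodromy.
(2)*log(1 - η/(3)): each positive loop around 3 adds 2*pi*i to the log, so winding +2 contributes (2)*(2)*2*pi*i = (8)*pi*i.
(-7/6)*sqrt(1 - η/(-8/7)): winding +0 is even, the square root returns to the same sheet, contribution 0.
Summing the contributions at η = -23/21 gives (8)*pi*i.


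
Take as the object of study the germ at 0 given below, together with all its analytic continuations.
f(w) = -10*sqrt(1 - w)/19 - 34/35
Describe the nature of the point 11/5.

There is no denominator, hence no pole anywhere.
Branch term sqrt(1 - w/(1)): argument at 11/5 is -6/5, nonzero, so 11/5 is not its branch point (a point on a principal cut is still regular for the continued germ).
So the germ continues analytically to 11/5.

The point is a regular point.


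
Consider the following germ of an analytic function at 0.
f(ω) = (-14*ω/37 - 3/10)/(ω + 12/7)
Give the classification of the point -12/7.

The denominator factor ω + 12/7 vanishes at -12/7 and appears to the power 1; the numerator there equals 129/370, nonzero, and no other factor vanishes.
Hence a pole whose order is the multiplicity, 1.

The point is a pole of order 1.


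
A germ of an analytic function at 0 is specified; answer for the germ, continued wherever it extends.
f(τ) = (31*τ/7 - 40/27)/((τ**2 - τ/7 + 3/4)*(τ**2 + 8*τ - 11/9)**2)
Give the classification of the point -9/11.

Denominator factors: τ**2 + 8*τ - 11/9 = -7730/1089 at τ = -9/11; τ**2 - τ/7 + 3/4 = 5205/3388 at τ = -9/11 — none vanishes.
So the germ continues analytically to -9/11.

The point is a regular point.


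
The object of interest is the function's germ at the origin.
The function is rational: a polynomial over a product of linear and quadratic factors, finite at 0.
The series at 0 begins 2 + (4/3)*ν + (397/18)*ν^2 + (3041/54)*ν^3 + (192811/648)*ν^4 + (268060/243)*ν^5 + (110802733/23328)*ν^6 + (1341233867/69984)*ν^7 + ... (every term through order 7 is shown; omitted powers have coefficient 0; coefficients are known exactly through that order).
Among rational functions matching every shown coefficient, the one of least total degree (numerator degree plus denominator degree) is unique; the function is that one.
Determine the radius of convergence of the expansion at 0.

No rational of total degree below 4 reproduces all 8 coefficients; solving the [0/4] Pade equations on them gives f(ν) = -16/(33*(ν + 2/3)**2*(ν**2 + 2*ν - 6/11)), whose expansion matches every shown term.
Denominator factor (ν**2 + 2*ν - 6/11): discriminant 68/11, real irrational roots -1 + (1/11)*sqrt(187) and -1 - (1/11)*sqrt(187); poles of order 1, moduli -1 + (1/11)*sqrt(187) and 1 + (1/11)*sqrt(187).
Denominator factor (ν + 2/3)^2: pole of order 2 at -2/3, modulus 2/3.
The radius of convergence is the smallest modulus among the singular points: -1 + (1/11)*sqrt(187).

The radius of convergence is -1 + (1/11)*sqrt(187).


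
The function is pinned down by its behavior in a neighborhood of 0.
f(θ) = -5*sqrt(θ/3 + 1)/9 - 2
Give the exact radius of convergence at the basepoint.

Branch term (-5/9)*sqrt(1 - θ/(-3)): its argument vanishes at θ = -3, a square-root branch point, modulus 3.
The radius of convergence is the smallest modulus among the singular points: 3.

The radius of convergence is 3.


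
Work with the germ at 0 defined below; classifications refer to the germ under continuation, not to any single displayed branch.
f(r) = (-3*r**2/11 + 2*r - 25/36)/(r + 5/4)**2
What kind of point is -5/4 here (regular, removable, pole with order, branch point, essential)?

The denominator factor r + 5/4 vanishes at -5/4 and appears to the power 2; the numerator there equals -5735/1584, nonzero, and no other factor vanishes.
Hence a pole whose order is the multiplicity, 2.

The point is a pole of order 2.


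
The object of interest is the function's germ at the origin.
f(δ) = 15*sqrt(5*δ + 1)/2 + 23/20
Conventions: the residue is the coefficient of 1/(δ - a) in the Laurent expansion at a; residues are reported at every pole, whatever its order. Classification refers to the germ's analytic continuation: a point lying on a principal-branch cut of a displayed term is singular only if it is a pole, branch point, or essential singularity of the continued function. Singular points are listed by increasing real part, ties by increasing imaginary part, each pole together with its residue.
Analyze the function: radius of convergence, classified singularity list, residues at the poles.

Branch term (15/2)*sqrt(1 - δ/(-1/5)): its argument vanishes at δ = -1/5, a square-root branch point, modulus 1/5.
The radius of convergence is the smallest modulus among the singular points: 1/5.

Radius of convergence at 0: 1/5.
At -1/5: an algebraic (square-root) branch point.


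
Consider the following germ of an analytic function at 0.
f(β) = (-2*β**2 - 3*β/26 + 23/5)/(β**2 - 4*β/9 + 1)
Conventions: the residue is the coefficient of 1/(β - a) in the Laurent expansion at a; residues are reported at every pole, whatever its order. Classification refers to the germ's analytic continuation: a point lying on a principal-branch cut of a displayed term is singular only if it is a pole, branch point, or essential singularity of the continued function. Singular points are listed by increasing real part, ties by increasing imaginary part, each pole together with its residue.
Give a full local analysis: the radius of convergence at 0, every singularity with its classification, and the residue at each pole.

Denominator factor (β**2 - 4*β/9 + 1): discriminant -308/81, complex-conjugate roots (2/9) + ((1/9)*sqrt(77))*i and (2/9) - ((1/9)*sqrt(77))*i; poles of order 1, moduli 1 and 1.
The radius of convergence is the smallest modulus among the singular points: 1.
The factor β**2 - 4*β/9 + 1 splits as (β - a)(β - a') with a = (2/9) - ((1/9)*sqrt(77))*i, a' = (2/9) + ((1/9)*sqrt(77))*i. At the order-1 pole a set g(β) = (β - a)*f(β) = [-2*β**2 - 3*β/26 + 23/5] / (β - a').
Simple pole: residue = g(a) at a = (2/9) - ((1/9)*sqrt(77))*i, which is (-235/468) + ((16787/45045)*sqrt(77))*i.
The factor β**2 - 4*β/9 + 1 splits as (β - a)(β - a') with a = (2/9) + ((1/9)*sqrt(77))*i, a' = (2/9) - ((1/9)*sqrt(77))*i. At the order-1 pole a set g(β) = (β - a)*f(β) = [-2*β**2 - 3*β/26 + 23/5] / (β - a').
Simple pole: residue = g(a) at a = (2/9) + ((1/9)*sqrt(77))*i, which is (-235/468) - ((16787/45045)*sqrt(77))*i.
List the singular points by increasing real part (a conjugate pair: the negative imaginary part first).

Radius of convergence at 0: 1.
At (2/9) - ((1/9)*sqrt(77))*i: a pole of order 1; residue (-235/468) + ((16787/45045)*sqrt(77))*i.
At (2/9) + ((1/9)*sqrt(77))*i: a pole of order 1; residue (-235/468) - ((16787/45045)*sqrt(77))*i.


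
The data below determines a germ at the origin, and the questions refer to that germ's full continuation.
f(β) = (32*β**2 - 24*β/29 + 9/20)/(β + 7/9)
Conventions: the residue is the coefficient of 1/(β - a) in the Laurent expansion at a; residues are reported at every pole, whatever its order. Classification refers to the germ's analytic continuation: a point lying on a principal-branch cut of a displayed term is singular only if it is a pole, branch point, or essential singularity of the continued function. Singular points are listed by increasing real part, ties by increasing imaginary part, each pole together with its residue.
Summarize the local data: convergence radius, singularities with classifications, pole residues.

Radius of convergence at 0: 7/9.
At -7/9: a pole of order 1; residue 960821/46980.

Denominator factor (β + 7/9): pole of order 1 at -7/9, modulus 7/9.
The radius of convergence is the smallest modulus among the singular points: 7/9.
At the order-1 pole -7/9 set g(β) = (β - (-7/9))*f(β) = 32*β**2 - 24*β/29 + 9/20.
Simple pole: residue = g(a) at a = -7/9, which is 960821/46980.
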